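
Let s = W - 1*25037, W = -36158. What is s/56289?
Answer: -61195/56289 ≈ -1.0872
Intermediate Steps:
s = -61195 (s = -36158 - 1*25037 = -36158 - 25037 = -61195)
s/56289 = -61195/56289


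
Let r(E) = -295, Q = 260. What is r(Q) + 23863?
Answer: 23568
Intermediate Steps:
r(Q) + 23863 = -295 + 23863 = 23568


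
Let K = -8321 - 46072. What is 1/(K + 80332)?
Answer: 1/25939 ≈ 3.8552e-5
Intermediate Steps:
K = -54393
1/(K + 80332) = 1/(-54393 + 80332) = 1/25939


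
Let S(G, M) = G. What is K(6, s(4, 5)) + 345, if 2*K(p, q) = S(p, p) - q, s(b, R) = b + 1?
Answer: 691/2 ≈ 345.50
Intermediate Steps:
s(b, R) = 1 + b
K(p, q) = p/2 - q/2 (K(p, q) = (p - q)/2 = p/2 - q/2)
K(6, s(4, 5)) + 345 = ((½)*6 - (1 + 4)/2) + 345 = (3 - ½*5) + 345 = (3 - 5/2) + 345 = ½ + 345 = 691/2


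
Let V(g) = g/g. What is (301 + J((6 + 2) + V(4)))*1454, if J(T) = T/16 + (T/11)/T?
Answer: 38597157/88 ≈ 4.3860e+5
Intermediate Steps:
V(g) = 1
J(T) = 1/11 + T/16 (J(T) = T*(1/16) + (T*(1/11))/T = T/16 + (T/11)/T = T/16 + 1/11 = 1/11 + T/16)
(301 + J((6 + 2) + V(4)))*1454 = (301 + (1/11 + ((6 + 2) + 1)/16))*1454 = (301 + (1/11 + (8 + 1)/16))*1454 = (301 + (1/11 + (1/16)*9))*1454 = (301 + (1/11 + 9/16))*1454 = (301 + 115/176)*1454 = (53091/176)*1454 = 38597157/88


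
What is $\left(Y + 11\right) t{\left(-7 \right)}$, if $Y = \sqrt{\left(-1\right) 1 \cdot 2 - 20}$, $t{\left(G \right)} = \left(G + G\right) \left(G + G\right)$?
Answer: $2156 + 196 i \sqrt{22} \approx 2156.0 + 919.32 i$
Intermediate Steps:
$t{\left(G \right)} = 4 G^{2}$ ($t{\left(G \right)} = 2 G 2 G = 4 G^{2}$)
$Y = i \sqrt{22}$ ($Y = \sqrt{\left(-1\right) 2 - 20} = \sqrt{-2 - 20} = \sqrt{-22} = i \sqrt{22} \approx 4.6904 i$)
$\left(Y + 11\right) t{\left(-7 \right)} = \left(i \sqrt{22} + 11\right) 4 \left(-7\right)^{2} = \left(11 + i \sqrt{22}\right) 4 \cdot 49 = \left(11 + i \sqrt{22}\right) 196 = 2156 + 196 i \sqrt{22}$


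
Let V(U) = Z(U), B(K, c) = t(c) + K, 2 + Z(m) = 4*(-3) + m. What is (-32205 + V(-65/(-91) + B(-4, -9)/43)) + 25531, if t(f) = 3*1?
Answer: -2012880/301 ≈ -6687.3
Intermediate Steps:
t(f) = 3
Z(m) = -14 + m (Z(m) = -2 + (4*(-3) + m) = -2 + (-12 + m) = -14 + m)
B(K, c) = 3 + K
V(U) = -14 + U
(-32205 + V(-65/(-91) + B(-4, -9)/43)) + 25531 = (-32205 + (-14 + (-65/(-91) + (3 - 4)/43))) + 25531 = (-32205 + (-14 + (-65*(-1/91) - 1*1/43))) + 25531 = (-32205 + (-14 + (5/7 - 1/43))) + 25531 = (-32205 + (-14 + 208/301)) + 25531 = (-32205 - 4006/301) + 25531 = -9697711/301 + 25531 = -2012880/301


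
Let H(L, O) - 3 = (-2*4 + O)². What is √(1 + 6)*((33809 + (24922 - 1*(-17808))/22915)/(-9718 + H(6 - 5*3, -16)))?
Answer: -154955193*√7/41884037 ≈ -9.7883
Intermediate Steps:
H(L, O) = 3 + (-8 + O)² (H(L, O) = 3 + (-2*4 + O)² = 3 + (-8 + O)²)
√(1 + 6)*((33809 + (24922 - 1*(-17808))/22915)/(-9718 + H(6 - 5*3, -16))) = √(1 + 6)*((33809 + (24922 - 1*(-17808))/22915)/(-9718 + (3 + (-8 - 16)²))) = √7*((33809 + (24922 + 17808)*(1/22915))/(-9718 + (3 + (-24)²))) = √7*((33809 + 42730*(1/22915))/(-9718 + (3 + 576))) = √7*((33809 + 8546/4583)/(-9718 + 579)) = √7*((154955193/4583)/(-9139)) = √7*((154955193/4583)*(-1/9139)) = √7*(-154955193/41884037) = -154955193*√7/41884037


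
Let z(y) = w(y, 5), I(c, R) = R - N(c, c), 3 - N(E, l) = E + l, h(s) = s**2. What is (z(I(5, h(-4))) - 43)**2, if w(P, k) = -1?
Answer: 1936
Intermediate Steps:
N(E, l) = 3 - E - l (N(E, l) = 3 - (E + l) = 3 + (-E - l) = 3 - E - l)
I(c, R) = -3 + R + 2*c (I(c, R) = R - (3 - c - c) = R - (3 - 2*c) = R + (-3 + 2*c) = -3 + R + 2*c)
z(y) = -1
(z(I(5, h(-4))) - 43)**2 = (-1 - 43)**2 = (-44)**2 = 1936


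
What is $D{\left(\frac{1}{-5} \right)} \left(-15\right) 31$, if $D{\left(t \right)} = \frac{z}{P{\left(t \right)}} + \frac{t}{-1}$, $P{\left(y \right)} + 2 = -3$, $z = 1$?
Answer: $0$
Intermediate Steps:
$P{\left(y \right)} = -5$ ($P{\left(y \right)} = -2 - 3 = -5$)
$D{\left(t \right)} = - \frac{1}{5} - t$ ($D{\left(t \right)} = 1 \frac{1}{-5} + \frac{t}{-1} = 1 \left(- \frac{1}{5}\right) + t \left(-1\right) = - \frac{1}{5} - t$)
$D{\left(\frac{1}{-5} \right)} \left(-15\right) 31 = \left(- \frac{1}{5} - \frac{1}{-5}\right) \left(-15\right) 31 = \left(- \frac{1}{5} - - \frac{1}{5}\right) \left(-15\right) 31 = \left(- \frac{1}{5} + \frac{1}{5}\right) \left(-15\right) 31 = 0 \left(-15\right) 31 = 0 \cdot 31 = 0$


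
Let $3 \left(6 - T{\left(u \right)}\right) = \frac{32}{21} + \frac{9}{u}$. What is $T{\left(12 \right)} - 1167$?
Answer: $- \frac{292763}{252} \approx -1161.8$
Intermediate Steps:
$T{\left(u \right)} = \frac{346}{63} - \frac{3}{u}$ ($T{\left(u \right)} = 6 - \frac{\frac{32}{21} + \frac{9}{u}}{3} = 6 - \left(\frac{32}{63} + \frac{3}{u}\right) = \frac{346}{63} - \frac{3}{u}$)
$T{\left(12 \right)} - 1167 = \left(\frac{346}{63} - \frac{3}{12}\right) - 1167 = \left(\frac{346}{63} - \frac{1}{4}\right) - 1167 = \frac{1321}{252} - 1167 = - \frac{292763}{252}$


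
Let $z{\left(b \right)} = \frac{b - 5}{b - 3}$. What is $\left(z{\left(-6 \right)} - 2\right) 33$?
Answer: $- \frac{77}{3} \approx -25.667$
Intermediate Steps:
$z{\left(b \right)} = \frac{-5 + b}{-3 + b}$
$\left(z{\left(-6 \right)} - 2\right) 33 = \left(\frac{-5 - 6}{-3 - 6} - 2\right) 33 = \left(\frac{1}{-9} \left(-11\right) - 2\right) 33 = \left(\left(- \frac{1}{9}\right) \left(-11\right) - 2\right) 33 = \left(\frac{11}{9} - 2\right) 33 = \left(- \frac{7}{9}\right) 33 = - \frac{77}{3}$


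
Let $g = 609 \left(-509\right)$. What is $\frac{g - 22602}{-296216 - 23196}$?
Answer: $\frac{332583}{319412} \approx 1.0412$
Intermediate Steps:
$g = -309981$
$\frac{g - 22602}{-296216 - 23196} = \frac{-309981 - 22602}{-296216 - 23196} = - \frac{332583}{-319412} = \left(-332583\right) \left(- \frac{1}{319412}\right) = \frac{332583}{319412}$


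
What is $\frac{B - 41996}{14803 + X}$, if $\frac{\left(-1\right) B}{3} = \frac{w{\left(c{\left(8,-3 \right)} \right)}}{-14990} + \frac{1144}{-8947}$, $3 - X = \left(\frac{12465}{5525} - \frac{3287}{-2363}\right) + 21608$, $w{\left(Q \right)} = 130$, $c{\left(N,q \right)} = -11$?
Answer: $\frac{86508710723251765}{14019275690186716} \approx 6.1707$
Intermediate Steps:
$X = - \frac{3318980157}{153595}$ ($X = 3 - \left(\left(\frac{12465}{5525} - \frac{3287}{-2363}\right) + 21608\right) = 3 - \left(\left(12465 \cdot \frac{1}{5525} - - \frac{3287}{2363}\right) + 21608\right) = 3 - \left(\left(\frac{2493}{1105} + \frac{3287}{2363}\right) + 21608\right) = 3 - \left(\frac{560182}{153595} + 21608\right) = 3 - \frac{3319440942}{153595} = - \frac{3318980157}{153595} \approx -21609.0$)
$B = \frac{5493501}{13411553}$ ($B = - 3 \left(\frac{130}{-14990} + \frac{1144}{-8947}\right) = - 3 \left(130 \left(- \frac{1}{14990}\right) + 1144 \left(- \frac{1}{8947}\right)\right) = - 3 \left(- \frac{13}{1499} - \frac{1144}{8947}\right) = \left(-3\right) \left(- \frac{1831167}{13411553}\right) = \frac{5493501}{13411553} \approx 0.40961$)
$\frac{B - 41996}{14803 + X} = \frac{\frac{5493501}{13411553} - 41996}{14803 - \frac{3318980157}{153595}} = - \frac{563226086287}{13411553 \left(- \frac{1045313372}{153595}\right)} = \left(- \frac{563226086287}{13411553}\right) \left(- \frac{153595}{1045313372}\right) = \frac{86508710723251765}{14019275690186716}$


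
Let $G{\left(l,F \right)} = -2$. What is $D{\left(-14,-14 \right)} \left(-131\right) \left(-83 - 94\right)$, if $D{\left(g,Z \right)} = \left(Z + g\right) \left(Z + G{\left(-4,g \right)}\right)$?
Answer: $10387776$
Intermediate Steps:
$D{\left(g,Z \right)} = \left(-2 + Z\right) \left(Z + g\right)$ ($D{\left(g,Z \right)} = \left(Z + g\right) \left(Z - 2\right) = \left(Z + g\right) \left(-2 + Z\right) = \left(-2 + Z\right) \left(Z + g\right)$)
$D{\left(-14,-14 \right)} \left(-131\right) \left(-83 - 94\right) = \left(\left(-14\right)^{2} - -28 - -28 - -196\right) \left(-131\right) \left(-83 - 94\right) = \left(196 + 28 + 28 + 196\right) \left(-131\right) \left(-83 - 94\right) = 448 \left(-131\right) \left(-177\right) = \left(-58688\right) \left(-177\right) = 10387776$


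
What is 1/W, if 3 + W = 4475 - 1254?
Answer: 1/3218 ≈ 0.00031075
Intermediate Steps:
W = 3218 (W = -3 + (4475 - 1254) = -3 + 3221 = 3218)
1/W = 1/3218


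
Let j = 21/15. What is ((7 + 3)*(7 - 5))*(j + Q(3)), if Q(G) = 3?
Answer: 88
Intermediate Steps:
j = 7/5 (j = 21*(1/15) = 7/5 ≈ 1.4000)
((7 + 3)*(7 - 5))*(j + Q(3)) = ((7 + 3)*(7 - 5))*(7/5 + 3) = (10*2)*(22/5) = 20*(22/5) = 88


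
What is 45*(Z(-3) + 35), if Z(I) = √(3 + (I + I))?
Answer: 1575 + 45*I*√3 ≈ 1575.0 + 77.942*I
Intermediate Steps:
Z(I) = √(3 + 2*I)
45*(Z(-3) + 35) = 45*(√(3 + 2*(-3)) + 35) = 45*(√(3 - 6) + 35) = 45*(√(-3) + 35) = 45*(I*√3 + 35) = 45*(35 + I*√3) = 1575 + 45*I*√3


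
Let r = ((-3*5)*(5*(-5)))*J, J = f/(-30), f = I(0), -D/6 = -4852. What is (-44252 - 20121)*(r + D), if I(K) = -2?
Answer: -1875636101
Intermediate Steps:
D = 29112 (D = -6*(-4852) = 29112)
f = -2
J = 1/15 (J = -2/(-30) = -2*(-1/30) = 1/15 ≈ 0.066667)
r = 25 (r = ((-3*5)*(5*(-5)))*(1/15) = -15*(-25)*(1/15) = 375*(1/15) = 25)
(-44252 - 20121)*(r + D) = (-44252 - 20121)*(25 + 29112) = -64373*29137 = -1875636101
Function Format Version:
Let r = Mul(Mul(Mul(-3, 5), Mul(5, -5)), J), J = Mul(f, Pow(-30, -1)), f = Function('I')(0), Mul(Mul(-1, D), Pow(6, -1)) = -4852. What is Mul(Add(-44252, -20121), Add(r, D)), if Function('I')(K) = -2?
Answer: -1875636101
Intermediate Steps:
D = 29112 (D = Mul(-6, -4852) = 29112)
f = -2
J = Rational(1, 15) (J = Mul(-2, Pow(-30, -1)) = Mul(-2, Rational(-1, 30)) = Rational(1, 15) ≈ 0.066667)
r = 25 (r = Mul(Mul(Mul(-3, 5), Mul(5, -5)), Rational(1, 15)) = Mul(Mul(-15, -25), Rational(1, 15)) = Mul(375, Rational(1, 15)) = 25)
Mul(Add(-44252, -20121), Add(r, D)) = Mul(Add(-44252, -20121), Add(25, 29112)) = Mul(-64373, 29137) = -1875636101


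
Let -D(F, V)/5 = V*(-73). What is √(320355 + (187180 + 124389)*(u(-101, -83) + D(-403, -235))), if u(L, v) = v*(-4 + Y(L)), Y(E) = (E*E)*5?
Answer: I*√1345621947847 ≈ 1.16e+6*I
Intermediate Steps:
D(F, V) = 365*V (D(F, V) = -5*V*(-73) = -(-365)*V = 365*V)
Y(E) = 5*E² (Y(E) = E²*5 = 5*E²)
u(L, v) = v*(-4 + 5*L²)
√(320355 + (187180 + 124389)*(u(-101, -83) + D(-403, -235))) = √(320355 + (187180 + 124389)*(-83*(-4 + 5*(-101)²) + 365*(-235))) = √(320355 + 311569*(-83*(-4 + 5*10201) - 85775)) = √(320355 + 311569*(-83*(-4 + 51005) - 85775)) = √(320355 + 311569*(-83*51001 - 85775)) = √(320355 + 311569*(-4233083 - 85775)) = √(320355 + 311569*(-4318858)) = √(320355 - 1345622268202) = √(-1345621947847) = I*√1345621947847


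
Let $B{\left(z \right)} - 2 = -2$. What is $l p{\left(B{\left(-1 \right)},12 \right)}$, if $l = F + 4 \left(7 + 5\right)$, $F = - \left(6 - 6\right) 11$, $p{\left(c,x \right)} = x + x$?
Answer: $1152$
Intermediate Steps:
$B{\left(z \right)} = 0$ ($B{\left(z \right)} = 2 - 2 = 0$)
$p{\left(c,x \right)} = 2 x$
$F = 0$ ($F = - 0 \cdot 11 = \left(-1\right) 0 = 0$)
$l = 48$ ($l = 0 + 4 \left(7 + 5\right) = 0 + 4 \cdot 12 = 0 + 48 = 48$)
$l p{\left(B{\left(-1 \right)},12 \right)} = 48 \cdot 2 \cdot 12 = 48 \cdot 24 = 1152$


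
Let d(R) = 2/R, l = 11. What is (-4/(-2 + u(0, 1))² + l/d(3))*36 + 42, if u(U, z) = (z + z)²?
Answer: 600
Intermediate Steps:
u(U, z) = 4*z² (u(U, z) = (2*z)² = 4*z²)
(-4/(-2 + u(0, 1))² + l/d(3))*36 + 42 = (-4/(-2 + 4*1²)² + 11/((2/3)))*36 + 42 = (-4/(-2 + 4*1)² + 11/((2*(⅓))))*36 + 42 = (-4/(-2 + 4)² + 11/(⅔))*36 + 42 = (-4/(2²) + 11*(3/2))*36 + 42 = (-4/4 + 33/2)*36 + 42 = (-4*¼ + 33/2)*36 + 42 = (-1 + 33/2)*36 + 42 = (31/2)*36 + 42 = 558 + 42 = 600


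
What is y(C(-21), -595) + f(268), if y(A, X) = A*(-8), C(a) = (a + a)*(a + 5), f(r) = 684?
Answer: -4692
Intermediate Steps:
C(a) = 2*a*(5 + a) (C(a) = (2*a)*(5 + a) = 2*a*(5 + a))
y(A, X) = -8*A
y(C(-21), -595) + f(268) = -16*(-21)*(5 - 21) + 684 = -16*(-21)*(-16) + 684 = -8*672 + 684 = -5376 + 684 = -4692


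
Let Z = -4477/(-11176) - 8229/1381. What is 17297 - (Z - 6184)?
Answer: 32953895773/1403096 ≈ 23487.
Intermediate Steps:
Z = -7798597/1403096 (Z = -4477*(-1/11176) - 8229*1/1381 = 407/1016 - 8229/1381 = -7798597/1403096 ≈ -5.5581)
17297 - (Z - 6184) = 17297 - (-7798597/1403096 - 6184) = 17297 - 1*(-8684544261/1403096) = 17297 + 8684544261/1403096 = 32953895773/1403096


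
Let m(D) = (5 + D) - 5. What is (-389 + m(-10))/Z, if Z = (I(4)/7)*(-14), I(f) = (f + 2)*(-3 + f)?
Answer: 133/4 ≈ 33.250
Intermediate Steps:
m(D) = D
I(f) = (-3 + f)*(2 + f) (I(f) = (2 + f)*(-3 + f) = (-3 + f)*(2 + f))
Z = -12 (Z = ((-6 + 4² - 1*4)/7)*(-14) = ((-6 + 16 - 4)*(⅐))*(-14) = (6*(⅐))*(-14) = (6/7)*(-14) = -12)
(-389 + m(-10))/Z = (-389 - 10)/(-12) = -399*(-1/12) = 133/4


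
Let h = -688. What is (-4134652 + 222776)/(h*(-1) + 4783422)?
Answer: -1955938/2392055 ≈ -0.81768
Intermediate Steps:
(-4134652 + 222776)/(h*(-1) + 4783422) = (-4134652 + 222776)/(-688*(-1) + 4783422) = -3911876/(688 + 4783422) = -3911876/4784110 = -3911876*1/4784110 = -1955938/2392055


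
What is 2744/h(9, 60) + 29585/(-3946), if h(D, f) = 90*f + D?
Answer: -149197441/21343914 ≈ -6.9902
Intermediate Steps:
h(D, f) = D + 90*f
2744/h(9, 60) + 29585/(-3946) = 2744/(9 + 90*60) + 29585/(-3946) = 2744/(9 + 5400) + 29585*(-1/3946) = 2744/5409 - 29585/3946 = -149197441/21343914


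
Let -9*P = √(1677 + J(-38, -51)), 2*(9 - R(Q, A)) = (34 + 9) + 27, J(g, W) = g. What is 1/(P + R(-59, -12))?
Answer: -2106/53117 + 9*√1639/53117 ≈ -0.032789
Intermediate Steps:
R(Q, A) = -26 (R(Q, A) = 9 - ((34 + 9) + 27)/2 = 9 - (43 + 27)/2 = 9 - ½*70 = 9 - 35 = -26)
P = -√1639/9 (P = -√(1677 - 38)/9 = -√1639/9 ≈ -4.4983)
1/(P + R(-59, -12)) = 1/(-√1639/9 - 26) = 1/(-26 - √1639/9)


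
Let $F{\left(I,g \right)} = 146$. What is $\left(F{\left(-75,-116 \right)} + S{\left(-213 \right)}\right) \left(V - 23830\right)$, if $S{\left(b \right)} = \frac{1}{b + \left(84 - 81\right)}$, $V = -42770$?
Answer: $- \frac{68062980}{7} \approx -9.7233 \cdot 10^{6}$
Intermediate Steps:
$S{\left(b \right)} = \frac{1}{3 + b}$ ($S{\left(b \right)} = \frac{1}{b + 3} = \frac{1}{3 + b}$)
$\left(F{\left(-75,-116 \right)} + S{\left(-213 \right)}\right) \left(V - 23830\right) = \left(146 + \frac{1}{3 - 213}\right) \left(-42770 - 23830\right) = \left(146 + \frac{1}{-210}\right) \left(-66600\right) = \left(146 - \frac{1}{210}\right) \left(-66600\right) = \frac{30659}{210} \left(-66600\right) = - \frac{68062980}{7}$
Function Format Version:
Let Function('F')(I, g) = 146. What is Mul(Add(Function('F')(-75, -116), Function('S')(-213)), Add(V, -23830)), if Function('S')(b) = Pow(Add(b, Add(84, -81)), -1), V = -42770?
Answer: Rational(-68062980, 7) ≈ -9.7233e+6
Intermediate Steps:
Function('S')(b) = Pow(Add(3, b), -1) (Function('S')(b) = Pow(Add(b, 3), -1) = Pow(Add(3, b), -1))
Mul(Add(Function('F')(-75, -116), Function('S')(-213)), Add(V, -23830)) = Mul(Add(146, Pow(Add(3, -213), -1)), Add(-42770, -23830)) = Mul(Add(146, Pow(-210, -1)), -66600) = Mul(Add(146, Rational(-1, 210)), -66600) = Mul(Rational(30659, 210), -66600) = Rational(-68062980, 7)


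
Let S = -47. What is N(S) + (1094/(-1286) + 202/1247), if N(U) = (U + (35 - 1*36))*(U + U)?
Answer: 3617264129/801821 ≈ 4511.3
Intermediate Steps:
N(U) = 2*U*(-1 + U) (N(U) = (U + (35 - 36))*(2*U) = (U - 1)*(2*U) = (-1 + U)*(2*U) = 2*U*(-1 + U))
N(S) + (1094/(-1286) + 202/1247) = 2*(-47)*(-1 - 47) + (1094/(-1286) + 202/1247) = 2*(-47)*(-48) + (1094*(-1/1286) + 202*(1/1247)) = 4512 + (-547/643 + 202/1247) = 4512 - 552223/801821 = 3617264129/801821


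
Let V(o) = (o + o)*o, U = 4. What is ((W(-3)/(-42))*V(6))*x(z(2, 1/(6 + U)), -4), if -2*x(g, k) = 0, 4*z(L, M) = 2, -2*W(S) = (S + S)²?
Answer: 0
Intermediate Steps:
W(S) = -2*S² (W(S) = -(S + S)²/2 = -4*S²/2 = -2*S²)
z(L, M) = ½ (z(L, M) = (¼)*2 = ½)
x(g, k) = 0 (x(g, k) = -½*0 = 0)
V(o) = 2*o² (V(o) = (2*o)*o = 2*o²)
((W(-3)/(-42))*V(6))*x(z(2, 1/(6 + U)), -4) = ((-2*(-3)²/(-42))*(2*6²))*0 = ((-2*9*(-1/42))*(2*36))*0 = (-18*(-1/42)*72)*0 = ((3/7)*72)*0 = (216/7)*0 = 0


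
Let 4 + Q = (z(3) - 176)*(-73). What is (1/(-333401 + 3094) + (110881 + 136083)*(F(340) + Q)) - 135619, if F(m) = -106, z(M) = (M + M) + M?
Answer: 985449948444754/330307 ≈ 2.9834e+9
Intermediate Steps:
z(M) = 3*M (z(M) = 2*M + M = 3*M)
Q = 12187 (Q = -4 + (3*3 - 176)*(-73) = -4 + (9 - 176)*(-73) = -4 - 167*(-73) = -4 + 12191 = 12187)
(1/(-333401 + 3094) + (110881 + 136083)*(F(340) + Q)) - 135619 = (1/(-333401 + 3094) + (110881 + 136083)*(-106 + 12187)) - 135619 = (1/(-330307) + 246964*12081) - 135619 = (-1/330307 + 2983572084) - 135619 = 985494744349787/330307 - 135619 = 985449948444754/330307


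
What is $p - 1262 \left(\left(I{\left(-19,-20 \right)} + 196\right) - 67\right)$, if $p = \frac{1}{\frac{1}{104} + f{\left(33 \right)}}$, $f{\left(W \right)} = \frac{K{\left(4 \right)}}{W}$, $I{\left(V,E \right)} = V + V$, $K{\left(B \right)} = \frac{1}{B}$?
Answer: $- \frac{6772246}{59} \approx -1.1478 \cdot 10^{5}$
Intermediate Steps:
$I{\left(V,E \right)} = 2 V$
$f{\left(W \right)} = \frac{1}{4 W}$
$p = \frac{3432}{59}$ ($p = \frac{1}{\frac{1}{104} + \frac{1}{4 \cdot 33}} = \frac{1}{\frac{1}{104} + \frac{1}{4} \cdot \frac{1}{33}} = \frac{1}{\frac{1}{104} + \frac{1}{132}} = \frac{1}{\frac{59}{3432}} = \frac{3432}{59} \approx 58.169$)
$p - 1262 \left(\left(I{\left(-19,-20 \right)} + 196\right) - 67\right) = \frac{3432}{59} - 1262 \left(\left(2 \left(-19\right) + 196\right) - 67\right) = \frac{3432}{59} - 1262 \left(\left(-38 + 196\right) - 67\right) = \frac{3432}{59} - 1262 \left(158 - 67\right) = \frac{3432}{59} - 114842 = - \frac{6772246}{59}$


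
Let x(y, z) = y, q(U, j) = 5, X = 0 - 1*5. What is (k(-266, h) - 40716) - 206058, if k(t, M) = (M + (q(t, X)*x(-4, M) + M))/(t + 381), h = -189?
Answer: -28379408/115 ≈ -2.4678e+5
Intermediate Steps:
X = -5 (X = 0 - 5 = -5)
k(t, M) = (-20 + 2*M)/(381 + t) (k(t, M) = (M + (5*(-4) + M))/(t + 381) = (M + (-20 + M))/(381 + t) = (-20 + 2*M)/(381 + t))
(k(-266, h) - 40716) - 206058 = (2*(-10 - 189)/(381 - 266) - 40716) - 206058 = (2*(-199)/115 - 40716) - 206058 = (2*(1/115)*(-199) - 40716) - 206058 = (-398/115 - 40716) - 206058 = -4682738/115 - 206058 = -28379408/115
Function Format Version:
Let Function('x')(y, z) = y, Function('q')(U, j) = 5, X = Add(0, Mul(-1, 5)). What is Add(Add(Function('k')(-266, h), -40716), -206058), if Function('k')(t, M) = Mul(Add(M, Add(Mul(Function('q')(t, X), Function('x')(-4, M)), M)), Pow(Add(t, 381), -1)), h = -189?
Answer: Rational(-28379408, 115) ≈ -2.4678e+5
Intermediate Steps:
X = -5 (X = Add(0, -5) = -5)
Function('k')(t, M) = Mul(Pow(Add(381, t), -1), Add(-20, Mul(2, M))) (Function('k')(t, M) = Mul(Add(M, Add(Mul(5, -4), M)), Pow(Add(t, 381), -1)) = Mul(Add(M, Add(-20, M)), Pow(Add(381, t), -1)) = Mul(Add(-20, Mul(2, M)), Pow(Add(381, t), -1)) = Mul(Pow(Add(381, t), -1), Add(-20, Mul(2, M))))
Add(Add(Function('k')(-266, h), -40716), -206058) = Add(Add(Mul(2, Pow(Add(381, -266), -1), Add(-10, -189)), -40716), -206058) = Add(Add(Mul(2, Pow(115, -1), -199), -40716), -206058) = Add(Add(Mul(2, Rational(1, 115), -199), -40716), -206058) = Add(Add(Rational(-398, 115), -40716), -206058) = Add(Rational(-4682738, 115), -206058) = Rational(-28379408, 115)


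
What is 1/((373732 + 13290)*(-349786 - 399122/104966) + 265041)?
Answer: -52483/7104943009266575 ≈ -7.3868e-12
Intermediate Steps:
1/((373732 + 13290)*(-349786 - 399122/104966) + 265041) = 1/(387022*(-349786 - 399122*1/104966) + 265041) = 1/(387022*(-349786 - 199561/52483) + 265041) = 1/(387022*(-18358018199/52483) + 265041) = 1/(-7104956919413378/52483 + 265041) = 1/(-7104943009266575/52483) = -52483/7104943009266575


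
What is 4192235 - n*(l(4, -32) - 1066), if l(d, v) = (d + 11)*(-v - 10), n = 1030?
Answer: 4950315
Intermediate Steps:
l(d, v) = (-10 - v)*(11 + d) (l(d, v) = (11 + d)*(-10 - v) = (-10 - v)*(11 + d))
4192235 - n*(l(4, -32) - 1066) = 4192235 - 1030*((-110 - 11*(-32) - 10*4 - 1*4*(-32)) - 1066) = 4192235 - 1030*((-110 + 352 - 40 + 128) - 1066) = 4192235 - 1030*(330 - 1066) = 4192235 - 1030*(-736) = 4192235 - 1*(-758080) = 4192235 + 758080 = 4950315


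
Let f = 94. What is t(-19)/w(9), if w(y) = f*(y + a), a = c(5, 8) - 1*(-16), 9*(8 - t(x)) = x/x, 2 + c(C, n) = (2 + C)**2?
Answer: 71/60912 ≈ 0.0011656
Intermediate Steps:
c(C, n) = -2 + (2 + C)**2
t(x) = 71/9 (t(x) = 8 - x/(9*x) = 8 - 1/9*1 = 8 - 1/9 = 71/9)
a = 63 (a = (-2 + (2 + 5)**2) - 1*(-16) = (-2 + 7**2) + 16 = (-2 + 49) + 16 = 47 + 16 = 63)
w(y) = 5922 + 94*y (w(y) = 94*(y + 63) = 94*(63 + y) = 5922 + 94*y)
t(-19)/w(9) = 71/(9*(5922 + 94*9)) = 71/(9*(5922 + 846)) = (71/9)/6768 = (71/9)*(1/6768) = 71/60912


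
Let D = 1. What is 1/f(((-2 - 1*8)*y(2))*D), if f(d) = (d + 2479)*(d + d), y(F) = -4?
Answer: 1/201520 ≈ 4.9623e-6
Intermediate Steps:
f(d) = 2*d*(2479 + d) (f(d) = (2479 + d)*(2*d) = 2*d*(2479 + d))
1/f(((-2 - 1*8)*y(2))*D) = 1/(2*(((-2 - 1*8)*(-4))*1)*(2479 + ((-2 - 1*8)*(-4))*1)) = 1/(2*(((-2 - 8)*(-4))*1)*(2479 + ((-2 - 8)*(-4))*1)) = 1/(2*(-10*(-4)*1)*(2479 - 10*(-4)*1)) = 1/(2*(40*1)*(2479 + 40*1)) = 1/(2*40*(2479 + 40)) = 1/(2*40*2519) = 1/201520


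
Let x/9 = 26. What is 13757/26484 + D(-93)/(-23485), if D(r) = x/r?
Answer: 10017643247/19281278940 ≈ 0.51955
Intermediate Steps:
x = 234 (x = 9*26 = 234)
D(r) = 234/r
13757/26484 + D(-93)/(-23485) = 13757/26484 + (234/(-93))/(-23485) = 13757*(1/26484) + (234*(-1/93))*(-1/23485) = 13757/26484 - 78/31*(-1/23485) = 13757/26484 + 78/728035 = 10017643247/19281278940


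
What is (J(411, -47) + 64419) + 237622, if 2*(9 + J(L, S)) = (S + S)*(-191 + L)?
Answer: 291692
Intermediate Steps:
J(L, S) = -9 + S*(-191 + L) (J(L, S) = -9 + ((S + S)*(-191 + L))/2 = -9 + ((2*S)*(-191 + L))/2 = -9 + (2*S*(-191 + L))/2 = -9 + S*(-191 + L))
(J(411, -47) + 64419) + 237622 = ((-9 - 191*(-47) + 411*(-47)) + 64419) + 237622 = ((-9 + 8977 - 19317) + 64419) + 237622 = (-10349 + 64419) + 237622 = 54070 + 237622 = 291692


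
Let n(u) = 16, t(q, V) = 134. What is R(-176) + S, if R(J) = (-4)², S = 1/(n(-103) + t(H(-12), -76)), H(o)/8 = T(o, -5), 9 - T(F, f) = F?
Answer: 2401/150 ≈ 16.007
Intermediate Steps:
T(F, f) = 9 - F
H(o) = 72 - 8*o (H(o) = 8*(9 - o) = 72 - 8*o)
S = 1/150 (S = 1/(16 + 134) = 1/150 ≈ 0.0066667)
R(J) = 16
R(-176) + S = 16 + 1/150 = 2401/150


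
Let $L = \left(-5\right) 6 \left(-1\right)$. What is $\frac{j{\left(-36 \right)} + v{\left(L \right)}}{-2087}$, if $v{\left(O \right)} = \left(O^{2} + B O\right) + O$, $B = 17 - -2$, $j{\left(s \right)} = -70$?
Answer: $- \frac{1430}{2087} \approx -0.68519$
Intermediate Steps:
$B = 19$ ($B = 17 + 2 = 19$)
$L = 30$ ($L = \left(-30\right) \left(-1\right) = 30$)
$v{\left(O \right)} = O^{2} + 20 O$ ($v{\left(O \right)} = \left(O^{2} + 19 O\right) + O = O^{2} + 20 O$)
$\frac{j{\left(-36 \right)} + v{\left(L \right)}}{-2087} = \frac{-70 + 30 \left(20 + 30\right)}{-2087} = \left(-70 + 30 \cdot 50\right) \left(- \frac{1}{2087}\right) = \left(-70 + 1500\right) \left(- \frac{1}{2087}\right) = 1430 \left(- \frac{1}{2087}\right) = - \frac{1430}{2087}$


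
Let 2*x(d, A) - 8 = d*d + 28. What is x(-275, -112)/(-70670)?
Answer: -75661/141340 ≈ -0.53531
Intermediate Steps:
x(d, A) = 18 + d²/2 (x(d, A) = 4 + (d*d + 28)/2 = 4 + (d² + 28)/2 = 4 + (28 + d²)/2 = 4 + (14 + d²/2) = 18 + d²/2)
x(-275, -112)/(-70670) = (18 + (½)*(-275)²)/(-70670) = (18 + (½)*75625)*(-1/70670) = (18 + 75625/2)*(-1/70670) = (75661/2)*(-1/70670) = -75661/141340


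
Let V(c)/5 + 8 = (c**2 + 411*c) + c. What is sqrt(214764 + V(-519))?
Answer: sqrt(492389) ≈ 701.70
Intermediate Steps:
V(c) = -40 + 5*c**2 + 2060*c (V(c) = -40 + 5*((c**2 + 411*c) + c) = -40 + 5*(c**2 + 412*c) = -40 + (5*c**2 + 2060*c) = -40 + 5*c**2 + 2060*c)
sqrt(214764 + V(-519)) = sqrt(214764 + (-40 + 5*(-519)**2 + 2060*(-519))) = sqrt(214764 + (-40 + 5*269361 - 1069140)) = sqrt(214764 + (-40 + 1346805 - 1069140)) = sqrt(214764 + 277625) = sqrt(492389)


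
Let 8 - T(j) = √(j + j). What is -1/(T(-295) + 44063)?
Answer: -44071/1942253631 - I*√590/1942253631 ≈ -2.2691e-5 - 1.2506e-8*I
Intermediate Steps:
T(j) = 8 - √2*√j (T(j) = 8 - √(j + j) = 8 - √(2*j) = 8 - √2*√j)
-1/(T(-295) + 44063) = -1/((8 - √2*√(-295)) + 44063) = -1/((8 - √2*I*√295) + 44063) = -1/((8 - I*√590) + 44063) = -1/(44071 - I*√590)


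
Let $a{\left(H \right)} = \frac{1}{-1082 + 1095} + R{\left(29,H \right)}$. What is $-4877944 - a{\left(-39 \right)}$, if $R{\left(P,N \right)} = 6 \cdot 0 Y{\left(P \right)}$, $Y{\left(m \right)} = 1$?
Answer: $- \frac{63413273}{13} \approx -4.8779 \cdot 10^{6}$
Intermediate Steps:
$R{\left(P,N \right)} = 0$ ($R{\left(P,N \right)} = 6 \cdot 0 \cdot 1 = 0 \cdot 1 = 0$)
$a{\left(H \right)} = \frac{1}{13}$ ($a{\left(H \right)} = \frac{1}{-1082 + 1095} + 0 = \frac{1}{13} + 0 = \frac{1}{13}$)
$-4877944 - a{\left(-39 \right)} = -4877944 - \frac{1}{13} = - \frac{63413273}{13}$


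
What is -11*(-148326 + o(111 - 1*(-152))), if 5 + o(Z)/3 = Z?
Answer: 1623072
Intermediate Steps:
o(Z) = -15 + 3*Z
-11*(-148326 + o(111 - 1*(-152))) = -11*(-148326 + (-15 + 3*(111 - 1*(-152)))) = -11*(-148326 + (-15 + 3*(111 + 152))) = -11*(-148326 + (-15 + 3*263)) = -11*(-148326 + (-15 + 789)) = -11*(-148326 + 774) = -11*(-147552) = 1623072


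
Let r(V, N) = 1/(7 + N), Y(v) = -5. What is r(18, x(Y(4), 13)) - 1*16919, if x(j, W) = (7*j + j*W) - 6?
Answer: -1674982/99 ≈ -16919.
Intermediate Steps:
x(j, W) = -6 + 7*j + W*j (x(j, W) = (7*j + W*j) - 6 = -6 + 7*j + W*j)
r(18, x(Y(4), 13)) - 1*16919 = 1/(7 + (-6 + 7*(-5) + 13*(-5))) - 1*16919 = 1/(7 + (-6 - 35 - 65)) - 16919 = 1/(7 - 106) - 16919 = 1/(-99) - 16919 = -1/99 - 16919 = -1674982/99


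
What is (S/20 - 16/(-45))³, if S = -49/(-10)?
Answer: 1263214441/5832000000 ≈ 0.21660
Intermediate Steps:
S = 49/10 (S = -49*(-⅒) = 49/10 ≈ 4.9000)
(S/20 - 16/(-45))³ = ((49/10)/20 - 16/(-45))³ = ((49/10)*(1/20) - 16*(-1/45))³ = (49/200 + 16/45)³ = (1081/1800)³ = 1263214441/5832000000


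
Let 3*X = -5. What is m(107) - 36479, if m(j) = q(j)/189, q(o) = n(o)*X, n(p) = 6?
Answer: -6894541/189 ≈ -36479.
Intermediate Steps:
X = -5/3 (X = (⅓)*(-5) = -5/3 ≈ -1.6667)
q(o) = -10 (q(o) = 6*(-5/3) = -10)
m(j) = -10/189
m(107) - 36479 = -10/189 - 36479 = -6894541/189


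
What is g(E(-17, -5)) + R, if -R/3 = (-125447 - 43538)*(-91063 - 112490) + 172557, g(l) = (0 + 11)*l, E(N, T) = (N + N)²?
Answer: -103192716070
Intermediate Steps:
E(N, T) = 4*N² (E(N, T) = (2*N)² = 4*N²)
g(l) = 11*l
R = -103192728786 (R = -3*((-125447 - 43538)*(-91063 - 112490) + 172557) = -3*(-168985*(-203553) + 172557) = -3*(34397403705 + 172557) = -3*34397576262 = -103192728786)
g(E(-17, -5)) + R = 11*(4*(-17)²) - 103192728786 = 11*(4*289) - 103192728786 = 11*1156 - 103192728786 = 12716 - 103192728786 = -103192716070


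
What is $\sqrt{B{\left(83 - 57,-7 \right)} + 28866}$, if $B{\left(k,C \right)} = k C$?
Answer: $2 \sqrt{7171} \approx 169.36$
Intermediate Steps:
$B{\left(k,C \right)} = C k$
$\sqrt{B{\left(83 - 57,-7 \right)} + 28866} = \sqrt{- 7 \left(83 - 57\right) + 28866} = \sqrt{\left(-7\right) 26 + 28866} = \sqrt{-182 + 28866} = \sqrt{28684} = 2 \sqrt{7171}$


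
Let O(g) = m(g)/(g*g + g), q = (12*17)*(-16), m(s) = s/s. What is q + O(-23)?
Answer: -1651583/506 ≈ -3264.0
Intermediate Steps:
m(s) = 1
q = -3264 (q = 204*(-16) = -3264)
O(g) = 1/(g + g²) (O(g) = 1/(g*g + g) = 1/(g² + g) = 1/(g + g²))
q + O(-23) = -3264 + 1/((-23)*(1 - 23)) = -3264 - 1/23/(-22) = -3264 - 1/23*(-1/22) = -3264 + 1/506 = -1651583/506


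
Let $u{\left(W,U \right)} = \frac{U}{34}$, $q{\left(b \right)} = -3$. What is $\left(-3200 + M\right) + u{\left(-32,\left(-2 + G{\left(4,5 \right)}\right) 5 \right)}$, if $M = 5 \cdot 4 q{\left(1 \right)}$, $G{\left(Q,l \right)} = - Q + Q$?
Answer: $- \frac{55425}{17} \approx -3260.3$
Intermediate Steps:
$G{\left(Q,l \right)} = 0$
$u{\left(W,U \right)} = \frac{U}{34}$ ($u{\left(W,U \right)} = U \frac{1}{34} = \frac{U}{34}$)
$M = -60$ ($M = 5 \cdot 4 \left(-3\right) = 20 \left(-3\right) = -60$)
$\left(-3200 + M\right) + u{\left(-32,\left(-2 + G{\left(4,5 \right)}\right) 5 \right)} = \left(-3200 - 60\right) + \frac{\left(-2 + 0\right) 5}{34} = -3260 + \frac{\left(-2\right) 5}{34} = -3260 + \frac{1}{34} \left(-10\right) = -3260 - \frac{5}{17} = - \frac{55425}{17}$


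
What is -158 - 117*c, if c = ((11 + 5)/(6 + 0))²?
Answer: -990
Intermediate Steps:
c = 64/9 (c = (16/6)² = (16*(⅙))² = (8/3)² = 64/9 ≈ 7.1111)
-158 - 117*c = -158 - 117*64/9 = -158 - 832 = -990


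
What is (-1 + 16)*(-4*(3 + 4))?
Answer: -420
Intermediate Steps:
(-1 + 16)*(-4*(3 + 4)) = 15*(-4*7) = 15*(-28) = -420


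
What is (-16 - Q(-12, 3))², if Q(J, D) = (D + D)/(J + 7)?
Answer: 5476/25 ≈ 219.04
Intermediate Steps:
Q(J, D) = 2*D/(7 + J) (Q(J, D) = (2*D)/(7 + J) = 2*D/(7 + J))
(-16 - Q(-12, 3))² = (-16 - 2*3/(7 - 12))² = (-16 - 2*3/(-5))² = (-16 - 2*3*(-1)/5)² = (-16 - 1*(-6/5))² = (-16 + 6/5)² = (-74/5)² = 5476/25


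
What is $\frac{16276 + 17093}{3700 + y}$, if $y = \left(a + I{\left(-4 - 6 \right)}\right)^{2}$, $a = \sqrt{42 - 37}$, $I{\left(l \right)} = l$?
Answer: $\frac{25393809}{2895205} + \frac{133476 \sqrt{5}}{2895205} \approx 8.8741$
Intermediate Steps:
$a = \sqrt{5} \approx 2.2361$
$y = \left(-10 + \sqrt{5}\right)^{2}$ ($y = \left(\sqrt{5} - 10\right)^{2} = \left(-10 + \sqrt{5}\right)^{2} \approx 60.279$)
$\frac{16276 + 17093}{3700 + y} = \frac{16276 + 17093}{3700 + \left(10 - \sqrt{5}\right)^{2}} = \frac{33369}{3700 + \left(10 - \sqrt{5}\right)^{2}}$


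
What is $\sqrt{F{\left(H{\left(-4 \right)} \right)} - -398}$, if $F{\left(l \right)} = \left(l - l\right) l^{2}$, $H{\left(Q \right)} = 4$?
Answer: $\sqrt{398} \approx 19.95$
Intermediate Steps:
$F{\left(l \right)} = 0$ ($F{\left(l \right)} = 0 l^{2} = 0$)
$\sqrt{F{\left(H{\left(-4 \right)} \right)} - -398} = \sqrt{0 - -398} = \sqrt{0 + \left(-158 + 556\right)} = \sqrt{0 + 398} = \sqrt{398}$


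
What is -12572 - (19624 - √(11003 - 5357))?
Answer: -32196 + √5646 ≈ -32121.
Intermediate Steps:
-12572 - (19624 - √(11003 - 5357)) = -12572 - (19624 - √5646) = -12572 + (-19624 + √5646) = -32196 + √5646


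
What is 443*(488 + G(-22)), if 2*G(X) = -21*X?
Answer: 318517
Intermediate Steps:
G(X) = -21*X/2 (G(X) = (-21*X)/2 = -21*X/2)
443*(488 + G(-22)) = 443*(488 - 21/2*(-22)) = 443*(488 + 231) = 443*719 = 318517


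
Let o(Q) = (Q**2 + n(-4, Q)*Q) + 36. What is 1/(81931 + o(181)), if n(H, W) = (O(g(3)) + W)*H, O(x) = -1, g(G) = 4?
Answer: -1/15592 ≈ -6.4135e-5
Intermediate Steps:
n(H, W) = H*(-1 + W) (n(H, W) = (-1 + W)*H = H*(-1 + W))
o(Q) = 36 + Q**2 + Q*(4 - 4*Q) (o(Q) = (Q**2 + (-4*(-1 + Q))*Q) + 36 = (Q**2 + (4 - 4*Q)*Q) + 36 = (Q**2 + Q*(4 - 4*Q)) + 36 = 36 + Q**2 + Q*(4 - 4*Q))
1/(81931 + o(181)) = 1/(81931 + (36 - 3*181**2 + 4*181)) = 1/(81931 + (36 - 3*32761 + 724)) = 1/(81931 + (36 - 98283 + 724)) = 1/(81931 - 97523) = 1/(-15592) = -1/15592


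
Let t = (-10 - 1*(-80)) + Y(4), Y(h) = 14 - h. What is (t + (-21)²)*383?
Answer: 199543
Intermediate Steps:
t = 80 (t = (-10 - 1*(-80)) + (14 - 1*4) = (-10 + 80) + (14 - 4) = 70 + 10 = 80)
(t + (-21)²)*383 = (80 + (-21)²)*383 = (80 + 441)*383 = 521*383 = 199543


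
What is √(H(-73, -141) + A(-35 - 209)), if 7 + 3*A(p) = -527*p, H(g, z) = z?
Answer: √384474/3 ≈ 206.69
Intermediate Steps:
A(p) = -7/3 - 527*p/3 (A(p) = -7/3 + (-527*p)/3 = -7/3 - 527*p/3)
√(H(-73, -141) + A(-35 - 209)) = √(-141 + (-7/3 - 527*(-35 - 209)/3)) = √(-141 + (-7/3 - 527/3*(-244))) = √(-141 + (-7/3 + 128588/3)) = √(-141 + 128581/3) = √(128158/3) = √384474/3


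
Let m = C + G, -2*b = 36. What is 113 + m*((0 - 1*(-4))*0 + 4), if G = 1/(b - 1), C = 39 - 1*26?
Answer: 3131/19 ≈ 164.79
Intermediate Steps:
C = 13 (C = 39 - 26 = 13)
b = -18 (b = -1/2*36 = -18)
G = -1/19 (G = 1/(-18 - 1) = 1/(-19) = -1/19 ≈ -0.052632)
m = 246/19 (m = 13 - 1/19 = 246/19 ≈ 12.947)
113 + m*((0 - 1*(-4))*0 + 4) = 113 + 246*((0 - 1*(-4))*0 + 4)/19 = 113 + 246*((0 + 4)*0 + 4)/19 = 113 + 246*(4*0 + 4)/19 = 113 + 246*(0 + 4)/19 = 113 + (246/19)*4 = 113 + 984/19 = 3131/19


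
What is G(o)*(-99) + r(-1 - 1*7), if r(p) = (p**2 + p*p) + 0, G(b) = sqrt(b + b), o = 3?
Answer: 128 - 99*sqrt(6) ≈ -114.50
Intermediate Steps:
G(b) = sqrt(2)*sqrt(b) (G(b) = sqrt(2*b) = sqrt(2)*sqrt(b))
r(p) = 2*p**2 (r(p) = (p**2 + p**2) + 0 = 2*p**2 + 0 = 2*p**2)
G(o)*(-99) + r(-1 - 1*7) = (sqrt(2)*sqrt(3))*(-99) + 2*(-1 - 1*7)**2 = sqrt(6)*(-99) + 2*(-1 - 7)**2 = -99*sqrt(6) + 2*(-8)**2 = -99*sqrt(6) + 2*64 = -99*sqrt(6) + 128 = 128 - 99*sqrt(6)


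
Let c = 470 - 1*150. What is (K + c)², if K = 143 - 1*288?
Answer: 30625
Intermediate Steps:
c = 320 (c = 470 - 150 = 320)
K = -145 (K = 143 - 288 = -145)
(K + c)² = (-145 + 320)² = 175² = 30625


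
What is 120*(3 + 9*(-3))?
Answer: -2880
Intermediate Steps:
120*(3 + 9*(-3)) = 120*(3 - 27) = 120*(-24) = -2880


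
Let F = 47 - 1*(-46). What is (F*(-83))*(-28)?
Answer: 216132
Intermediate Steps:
F = 93 (F = 47 + 46 = 93)
(F*(-83))*(-28) = (93*(-83))*(-28) = -7719*(-28) = 216132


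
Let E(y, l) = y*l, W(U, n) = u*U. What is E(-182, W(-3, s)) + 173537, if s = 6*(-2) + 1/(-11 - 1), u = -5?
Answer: 170807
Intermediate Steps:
s = -145/12 (s = -12 + 1/(-12) = -12 - 1/12 = -145/12 ≈ -12.083)
W(U, n) = -5*U
E(y, l) = l*y
E(-182, W(-3, s)) + 173537 = -5*(-3)*(-182) + 173537 = 15*(-182) + 173537 = -2730 + 173537 = 170807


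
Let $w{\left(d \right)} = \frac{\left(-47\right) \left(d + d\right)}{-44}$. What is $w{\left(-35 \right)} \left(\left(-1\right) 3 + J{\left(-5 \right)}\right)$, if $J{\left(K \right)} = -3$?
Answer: $\frac{4935}{11} \approx 448.64$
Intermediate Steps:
$w{\left(d \right)} = \frac{47 d}{22}$ ($w{\left(d \right)} = - 47 \cdot 2 d \left(- \frac{1}{44}\right) = - 94 d \left(- \frac{1}{44}\right) = \frac{47 d}{22}$)
$w{\left(-35 \right)} \left(\left(-1\right) 3 + J{\left(-5 \right)}\right) = \frac{47}{22} \left(-35\right) \left(\left(-1\right) 3 - 3\right) = - \frac{1645 \left(-3 - 3\right)}{22} = \left(- \frac{1645}{22}\right) \left(-6\right) = \frac{4935}{11}$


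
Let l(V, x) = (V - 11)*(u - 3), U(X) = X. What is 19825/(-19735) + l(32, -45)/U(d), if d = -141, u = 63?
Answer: -1844095/185509 ≈ -9.9407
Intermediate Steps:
l(V, x) = -660 + 60*V (l(V, x) = (V - 11)*(63 - 3) = (-11 + V)*60 = -660 + 60*V)
19825/(-19735) + l(32, -45)/U(d) = 19825/(-19735) + (-660 + 60*32)/(-141) = 19825*(-1/19735) + (-660 + 1920)*(-1/141) = -3965/3947 + 1260*(-1/141) = -3965/3947 - 420/47 = -1844095/185509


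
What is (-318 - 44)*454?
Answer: -164348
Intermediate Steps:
(-318 - 44)*454 = -362*454 = -164348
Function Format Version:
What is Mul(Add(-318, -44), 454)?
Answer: -164348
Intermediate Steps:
Mul(Add(-318, -44), 454) = Mul(-362, 454) = -164348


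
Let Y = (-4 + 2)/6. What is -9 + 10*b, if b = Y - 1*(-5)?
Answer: 113/3 ≈ 37.667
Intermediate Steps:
Y = -⅓ (Y = -2*⅙ = -⅓ ≈ -0.33333)
b = 14/3 (b = -⅓ - 1*(-5) = -⅓ + 5 = 14/3 ≈ 4.6667)
-9 + 10*b = -9 + 10*(14/3) = -9 + 140/3 = 113/3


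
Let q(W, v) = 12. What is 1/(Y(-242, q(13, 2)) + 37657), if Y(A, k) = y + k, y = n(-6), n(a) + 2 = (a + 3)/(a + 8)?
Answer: 2/75331 ≈ 2.6550e-5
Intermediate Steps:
n(a) = -2 + (3 + a)/(8 + a) (n(a) = -2 + (a + 3)/(a + 8) = -2 + (3 + a)/(8 + a))
y = -7/2 (y = (-13 - 1*(-6))/(8 - 6) = (-13 + 6)/2 = (½)*(-7) = -7/2 ≈ -3.5000)
Y(A, k) = -7/2 + k
1/(Y(-242, q(13, 2)) + 37657) = 1/((-7/2 + 12) + 37657) = 1/(17/2 + 37657) = 1/(75331/2) = 2/75331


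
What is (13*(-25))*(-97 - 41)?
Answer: 44850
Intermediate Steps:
(13*(-25))*(-97 - 41) = -325*(-138) = 44850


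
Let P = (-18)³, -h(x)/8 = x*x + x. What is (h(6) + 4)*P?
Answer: 1936224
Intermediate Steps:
h(x) = -8*x - 8*x² (h(x) = -8*(x*x + x) = -8*(x² + x) = -8*(x + x²) = -8*x - 8*x²)
P = -5832
(h(6) + 4)*P = (-8*6*(1 + 6) + 4)*(-5832) = (-8*6*7 + 4)*(-5832) = (-336 + 4)*(-5832) = -332*(-5832) = 1936224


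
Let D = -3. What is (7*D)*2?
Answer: -42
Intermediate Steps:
(7*D)*2 = (7*(-3))*2 = -21*2 = -42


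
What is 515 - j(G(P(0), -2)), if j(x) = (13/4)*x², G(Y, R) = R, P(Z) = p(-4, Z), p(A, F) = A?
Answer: 502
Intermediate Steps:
P(Z) = -4
j(x) = 13*x²/4 (j(x) = ((¼)*13)*x² = 13*x²/4)
515 - j(G(P(0), -2)) = 515 - 13*(-2)²/4 = 515 - 13*4/4 = 515 - 1*13 = 515 - 13 = 502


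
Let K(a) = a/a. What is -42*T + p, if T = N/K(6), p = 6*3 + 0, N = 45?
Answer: -1872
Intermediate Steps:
K(a) = 1
p = 18 (p = 18 + 0 = 18)
T = 45 (T = 45/1 = 45*1 = 45)
-42*T + p = -42*45 + 18 = -1890 + 18 = -1872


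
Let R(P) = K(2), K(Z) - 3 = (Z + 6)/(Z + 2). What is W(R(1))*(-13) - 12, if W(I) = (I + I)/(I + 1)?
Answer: -101/3 ≈ -33.667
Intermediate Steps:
K(Z) = 3 + (6 + Z)/(2 + Z) (K(Z) = 3 + (Z + 6)/(Z + 2) = 3 + (6 + Z)/(2 + Z))
R(P) = 5 (R(P) = 4*(3 + 2)/(2 + 2) = 4*5/4 = 4*(1/4)*5 = 5)
W(I) = 2*I/(1 + I) (W(I) = (2*I)/(1 + I) = 2*I/(1 + I))
W(R(1))*(-13) - 12 = (2*5/(1 + 5))*(-13) - 12 = (2*5/6)*(-13) - 12 = (2*5*(1/6))*(-13) - 12 = (5/3)*(-13) - 12 = -65/3 - 12 = -101/3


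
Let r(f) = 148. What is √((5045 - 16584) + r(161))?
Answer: I*√11391 ≈ 106.73*I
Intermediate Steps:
√((5045 - 16584) + r(161)) = √((5045 - 16584) + 148) = √(-11539 + 148) = √(-11391) = I*√11391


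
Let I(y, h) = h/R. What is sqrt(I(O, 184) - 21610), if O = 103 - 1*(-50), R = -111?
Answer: I*sqrt(266277234)/111 ≈ 147.01*I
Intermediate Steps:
O = 153 (O = 103 + 50 = 153)
I(y, h) = -h/111 (I(y, h) = h/(-111) = h*(-1/111) = -h/111)
sqrt(I(O, 184) - 21610) = sqrt(-1/111*184 - 21610) = sqrt(-184/111 - 21610) = sqrt(-2398894/111) = I*sqrt(266277234)/111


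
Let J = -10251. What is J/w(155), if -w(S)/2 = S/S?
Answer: 10251/2 ≈ 5125.5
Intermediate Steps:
w(S) = -2 (w(S) = -2*S/S = -2*1 = -2)
J/w(155) = -10251/(-2) = -10251*(-1/2) = 10251/2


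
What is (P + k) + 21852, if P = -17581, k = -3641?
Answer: 630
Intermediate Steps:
(P + k) + 21852 = (-17581 - 3641) + 21852 = -21222 + 21852 = 630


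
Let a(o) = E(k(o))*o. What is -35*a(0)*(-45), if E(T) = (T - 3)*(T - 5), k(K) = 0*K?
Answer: 0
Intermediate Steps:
k(K) = 0
E(T) = (-5 + T)*(-3 + T) (E(T) = (-3 + T)*(-5 + T) = (-5 + T)*(-3 + T))
a(o) = 15*o (a(o) = (15 + 0**2 - 8*0)*o = (15 + 0 + 0)*o = 15*o)
-35*a(0)*(-45) = -525*0*(-45) = -35*0*(-45) = 0*(-45) = 0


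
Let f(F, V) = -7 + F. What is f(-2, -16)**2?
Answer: 81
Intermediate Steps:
f(-2, -16)**2 = (-7 - 2)**2 = (-9)**2 = 81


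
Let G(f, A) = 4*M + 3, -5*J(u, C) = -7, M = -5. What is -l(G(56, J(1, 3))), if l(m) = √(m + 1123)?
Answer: -√1106 ≈ -33.257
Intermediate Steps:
J(u, C) = 7/5 (J(u, C) = -⅕*(-7) = 7/5)
G(f, A) = -17 (G(f, A) = 4*(-5) + 3 = -20 + 3 = -17)
l(m) = √(1123 + m)
-l(G(56, J(1, 3))) = -√(1123 - 17) = -√1106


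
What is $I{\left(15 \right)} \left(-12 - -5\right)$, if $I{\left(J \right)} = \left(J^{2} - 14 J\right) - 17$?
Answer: $14$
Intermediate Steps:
$I{\left(J \right)} = -17 + J^{2} - 14 J$
$I{\left(15 \right)} \left(-12 - -5\right) = \left(-17 + 15^{2} - 210\right) \left(-12 - -5\right) = \left(-17 + 225 - 210\right) \left(-12 + 5\right) = \left(-2\right) \left(-7\right) = 14$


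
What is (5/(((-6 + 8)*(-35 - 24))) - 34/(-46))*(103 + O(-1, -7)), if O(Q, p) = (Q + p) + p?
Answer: 83204/1357 ≈ 61.315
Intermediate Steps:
O(Q, p) = Q + 2*p
(5/(((-6 + 8)*(-35 - 24))) - 34/(-46))*(103 + O(-1, -7)) = (5/(((-6 + 8)*(-35 - 24))) - 34/(-46))*(103 + (-1 + 2*(-7))) = (5/((2*(-59))) - 34*(-1/46))*(103 + (-1 - 14)) = (5/(-118) + 17/23)*(103 - 15) = (5*(-1/118) + 17/23)*88 = (-5/118 + 17/23)*88 = (1891/2714)*88 = 83204/1357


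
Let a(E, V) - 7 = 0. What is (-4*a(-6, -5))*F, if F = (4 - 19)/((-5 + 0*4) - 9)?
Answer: -30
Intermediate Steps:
a(E, V) = 7 (a(E, V) = 7 + 0 = 7)
F = 15/14 (F = -15/((-5 + 0) - 9) = -15/(-5 - 9) = -15/(-14) = -15*(-1/14) = 15/14 ≈ 1.0714)
(-4*a(-6, -5))*F = -4*7*(15/14) = -28*15/14 = -30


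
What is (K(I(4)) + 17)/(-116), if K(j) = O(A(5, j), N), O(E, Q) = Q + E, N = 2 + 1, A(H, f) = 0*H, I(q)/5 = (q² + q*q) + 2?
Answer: -5/29 ≈ -0.17241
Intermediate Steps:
I(q) = 10 + 10*q² (I(q) = 5*((q² + q*q) + 2) = 5*((q² + q²) + 2) = 5*(2*q² + 2) = 5*(2 + 2*q²) = 10 + 10*q²)
A(H, f) = 0
N = 3
O(E, Q) = E + Q
K(j) = 3 (K(j) = 0 + 3 = 3)
(K(I(4)) + 17)/(-116) = (3 + 17)/(-116) = -1/116*20 = -5/29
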